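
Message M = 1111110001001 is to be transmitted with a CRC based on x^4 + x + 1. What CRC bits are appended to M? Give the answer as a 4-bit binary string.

Append 4 zeros: 11111100010010000. Divide by 10011 (XOR where the leading bit is 1):
  pos 0: 11111 XOR 10011 = 01100
  pos 1: 11001 XOR 10011 = 01010
  pos 2: 10100 XOR 10011 = 00111
  pos 4: 11100 XOR 10011 = 01111
  pos 5: 11111 XOR 10011 = 01100
  pos 6: 11000 XOR 10011 = 01011
  pos 7: 10110 XOR 10011 = 00101
  pos 9: 10110 XOR 10011 = 00101
  pos 11: 10100 XOR 10011 = 00111
Remainder (last 4 bits) = 1110. This is the CRC / FCS.

1110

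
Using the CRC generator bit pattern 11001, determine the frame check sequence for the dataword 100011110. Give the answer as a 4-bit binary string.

1110

Append 4 zeros: 1000111100000. Divide by 11001 (XOR where the leading bit is 1):
  pos 0: 10001 XOR 11001 = 01000
  pos 1: 10001 XOR 11001 = 01000
  pos 2: 10001 XOR 11001 = 01000
  pos 3: 10001 XOR 11001 = 01000
  pos 4: 10000 XOR 11001 = 01001
  pos 5: 10010 XOR 11001 = 01011
  pos 6: 10110 XOR 11001 = 01111
  pos 7: 11110 XOR 11001 = 00111
Remainder (last 4 bits) = 1110. This is the CRC / FCS.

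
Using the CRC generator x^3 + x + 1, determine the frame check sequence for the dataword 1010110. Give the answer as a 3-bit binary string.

Append 3 zeros: 1010110000. Divide by 1011 (XOR where the leading bit is 1):
  pos 0: 1010 XOR 1011 = 0001
  pos 3: 1110 XOR 1011 = 0101
  pos 4: 1010 XOR 1011 = 0001
Remainder (last 3 bits) = 100. This is the CRC / FCS.

100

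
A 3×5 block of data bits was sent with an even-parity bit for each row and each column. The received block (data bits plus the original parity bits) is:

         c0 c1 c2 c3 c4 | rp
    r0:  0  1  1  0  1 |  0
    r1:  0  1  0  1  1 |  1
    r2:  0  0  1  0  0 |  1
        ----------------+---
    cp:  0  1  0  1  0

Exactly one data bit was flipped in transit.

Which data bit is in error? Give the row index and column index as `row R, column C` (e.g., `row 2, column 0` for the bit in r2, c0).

Recompute each row's even parity and compare to rp:
  r0: data parity 1, sent rp 0 → mismatch
  r1: data parity 1, sent rp 1 → ok
  r2: data parity 1, sent rp 1 → ok
Recompute each column's even parity and compare to cp:
  c0: data parity 0, sent cp 0 → ok
  c1: data parity 0, sent cp 1 → mismatch
  c2: data parity 0, sent cp 0 → ok
  c3: data parity 1, sent cp 1 → ok
  c4: data parity 0, sent cp 0 → ok
Exactly one row (r0) and one column (c1) fail → the flipped bit is at their intersection.

row 0, column 1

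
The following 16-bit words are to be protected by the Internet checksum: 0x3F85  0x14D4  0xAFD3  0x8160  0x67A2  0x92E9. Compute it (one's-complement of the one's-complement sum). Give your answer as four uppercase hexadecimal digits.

One's-complement addition (fold any carry out of bit 15 back into bit 0):
  0x3F85 + 0x14D4 = 0x05459
  0x5459 + 0xAFD3 = 0x1042C → wrap carry → 0x042D
  0x042D + 0x8160 = 0x0858D
  0x858D + 0x67A2 = 0x0ED2F
  0xED2F + 0x92E9 = 0x18018 → wrap carry → 0x8019
One's-complement sum = 0x8019.
Checksum = ~0x8019 & 0xFFFF = 0x7FE6.

7FE6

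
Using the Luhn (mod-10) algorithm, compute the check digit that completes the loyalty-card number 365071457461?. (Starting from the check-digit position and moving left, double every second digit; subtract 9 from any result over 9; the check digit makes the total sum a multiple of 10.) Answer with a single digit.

2

Partial digits right→left: 1 6 4 7 5 4 1 7 0 5 6 3
Double every second digit counting from the check-digit position (so the 1st, 3rd, 5th, ... of the partial from the right).
  doubled (with −9 where >9): 2 8 1 2 0 3 → sum 16
  kept as-is: 6 7 4 7 5 3 → sum 32
Total = 16 + 32 = 48.
Check digit = (10 − (48 mod 10)) mod 10 = 2.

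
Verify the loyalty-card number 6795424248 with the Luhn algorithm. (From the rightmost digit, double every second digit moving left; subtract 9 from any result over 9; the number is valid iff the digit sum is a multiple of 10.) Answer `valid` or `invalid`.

From the right, keep odd positions and double even positions (subtract 9 from any doubled value over 9):
  doubled (positions 2,4,...): 8 8 8 9 3 → sum 36
  kept (positions 1,3,...): 8 2 2 5 7 → sum 24
Total = 60.
60 mod 10 = 0, so the number is valid.

valid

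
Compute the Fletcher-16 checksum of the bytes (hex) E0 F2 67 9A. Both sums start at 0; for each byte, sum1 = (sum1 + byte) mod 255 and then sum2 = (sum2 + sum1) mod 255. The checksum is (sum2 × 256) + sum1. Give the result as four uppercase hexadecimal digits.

Running sums (mod 255):
  after byte 0 (E0): sum1=224, sum2=224
  after byte 1 (F2): sum1=211, sum2=180
  after byte 2 (67): sum1=59, sum2=239
  after byte 3 (9A): sum1=213, sum2=197
Checksum = sum2·256 + sum1 = 197·256 + 213 = 50645 = 0xC5D5.

C5D5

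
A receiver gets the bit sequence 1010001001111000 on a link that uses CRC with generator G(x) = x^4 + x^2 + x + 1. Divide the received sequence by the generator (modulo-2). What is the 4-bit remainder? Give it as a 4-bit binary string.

0111

Modulo-2 division of 1010001001111000 by 10111:
  pos 0: 10100 XOR 10111 = 00011
  pos 3: 11010 XOR 10111 = 01101
  pos 4: 11010 XOR 10111 = 01101
  pos 5: 11011 XOR 10111 = 01100
  pos 6: 11001 XOR 10111 = 01110
  pos 7: 11101 XOR 10111 = 01010
  pos 8: 10101 XOR 10111 = 00010
  pos 11: 10000 XOR 10111 = 00111
Remainder = 0111 (nonzero — an error is detected).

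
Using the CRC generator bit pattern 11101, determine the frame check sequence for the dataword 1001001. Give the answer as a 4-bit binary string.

0100

Append 4 zeros: 10010010000. Divide by 11101 (XOR where the leading bit is 1):
  pos 0: 10010 XOR 11101 = 01111
  pos 1: 11110 XOR 11101 = 00011
  pos 4: 11100 XOR 11101 = 00001
Remainder (last 4 bits) = 0100. This is the CRC / FCS.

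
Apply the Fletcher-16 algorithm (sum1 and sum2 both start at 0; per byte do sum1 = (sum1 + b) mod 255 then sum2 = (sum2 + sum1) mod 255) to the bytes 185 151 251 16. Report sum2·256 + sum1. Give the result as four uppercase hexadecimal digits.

Running sums (mod 255):
  after byte 0 (185): sum1=185, sum2=185
  after byte 1 (151): sum1=81, sum2=11
  after byte 2 (251): sum1=77, sum2=88
  after byte 3 (16): sum1=93, sum2=181
Checksum = sum2·256 + sum1 = 181·256 + 93 = 46429 = 0xB55D.

B55D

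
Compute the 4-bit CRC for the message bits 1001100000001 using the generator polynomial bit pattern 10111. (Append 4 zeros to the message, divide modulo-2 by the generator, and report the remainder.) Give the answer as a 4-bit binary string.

0110

Append 4 zeros: 10011000000010000. Divide by 10111 (XOR where the leading bit is 1):
  pos 0: 10011 XOR 10111 = 00100
  pos 2: 10000 XOR 10111 = 00111
  pos 4: 11100 XOR 10111 = 01011
  pos 5: 10110 XOR 10111 = 00001
  pos 9: 10010 XOR 10111 = 00101
  pos 11: 10100 XOR 10111 = 00011
Remainder (last 4 bits) = 0110. This is the CRC / FCS.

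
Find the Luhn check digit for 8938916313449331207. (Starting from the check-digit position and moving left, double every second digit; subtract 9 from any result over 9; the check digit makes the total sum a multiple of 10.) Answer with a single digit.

9

Partial digits right→left: 7 0 2 1 3 3 9 4 4 3 1 3 6 1 9 8 3 9 8
Double every second digit counting from the check-digit position (so the 1st, 3rd, 5th, ... of the partial from the right).
  doubled (with −9 where >9): 5 4 6 9 8 2 3 9 6 7 → sum 59
  kept as-is: 0 1 3 4 3 3 1 8 9 → sum 32
Total = 59 + 32 = 91.
Check digit = (10 − (91 mod 10)) mod 10 = 9.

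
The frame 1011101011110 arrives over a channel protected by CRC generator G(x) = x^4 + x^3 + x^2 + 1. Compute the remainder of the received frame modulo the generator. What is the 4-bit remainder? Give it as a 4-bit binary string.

0100

Modulo-2 division of 1011101011110 by 11101:
  pos 0: 10111 XOR 11101 = 01010
  pos 1: 10100 XOR 11101 = 01001
  pos 2: 10011 XOR 11101 = 01110
  pos 3: 11100 XOR 11101 = 00001
  pos 7: 11111 XOR 11101 = 00010
Remainder = 0100 (nonzero — an error is detected).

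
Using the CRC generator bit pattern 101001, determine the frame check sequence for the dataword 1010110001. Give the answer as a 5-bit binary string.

Append 5 zeros: 101011000100000. Divide by 101001 (XOR where the leading bit is 1):
  pos 0: 101011 XOR 101001 = 000010
  pos 4: 100001 XOR 101001 = 001000
  pos 6: 100000 XOR 101001 = 001001
  pos 8: 100100 XOR 101001 = 001101
Remainder (last 5 bits) = 11010. This is the CRC / FCS.

11010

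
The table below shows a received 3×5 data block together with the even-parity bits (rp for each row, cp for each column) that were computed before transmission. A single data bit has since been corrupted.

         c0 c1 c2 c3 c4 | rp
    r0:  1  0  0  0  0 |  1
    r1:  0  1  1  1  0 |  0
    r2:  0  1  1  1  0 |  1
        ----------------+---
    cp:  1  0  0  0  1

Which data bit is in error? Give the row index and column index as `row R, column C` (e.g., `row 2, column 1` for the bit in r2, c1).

Recompute each row's even parity and compare to rp:
  r0: data parity 1, sent rp 1 → ok
  r1: data parity 1, sent rp 0 → mismatch
  r2: data parity 1, sent rp 1 → ok
Recompute each column's even parity and compare to cp:
  c0: data parity 1, sent cp 1 → ok
  c1: data parity 0, sent cp 0 → ok
  c2: data parity 0, sent cp 0 → ok
  c3: data parity 0, sent cp 0 → ok
  c4: data parity 0, sent cp 1 → mismatch
Exactly one row (r1) and one column (c4) fail → the flipped bit is at their intersection.

row 1, column 4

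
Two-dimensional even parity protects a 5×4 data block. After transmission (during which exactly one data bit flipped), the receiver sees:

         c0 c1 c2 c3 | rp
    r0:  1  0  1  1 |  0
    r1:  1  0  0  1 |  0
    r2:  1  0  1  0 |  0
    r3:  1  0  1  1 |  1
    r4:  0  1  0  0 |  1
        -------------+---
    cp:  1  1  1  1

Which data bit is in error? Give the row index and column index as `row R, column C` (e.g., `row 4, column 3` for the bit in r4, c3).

Recompute each row's even parity and compare to rp:
  r0: data parity 1, sent rp 0 → mismatch
  r1: data parity 0, sent rp 0 → ok
  r2: data parity 0, sent rp 0 → ok
  r3: data parity 1, sent rp 1 → ok
  r4: data parity 1, sent rp 1 → ok
Recompute each column's even parity and compare to cp:
  c0: data parity 0, sent cp 1 → mismatch
  c1: data parity 1, sent cp 1 → ok
  c2: data parity 1, sent cp 1 → ok
  c3: data parity 1, sent cp 1 → ok
Exactly one row (r0) and one column (c0) fail → the flipped bit is at their intersection.

row 0, column 0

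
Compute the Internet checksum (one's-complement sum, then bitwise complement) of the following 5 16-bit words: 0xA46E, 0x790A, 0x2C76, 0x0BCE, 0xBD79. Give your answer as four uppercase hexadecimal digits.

ECC8

One's-complement addition (fold any carry out of bit 15 back into bit 0):
  0xA46E + 0x790A = 0x11D78 → wrap carry → 0x1D79
  0x1D79 + 0x2C76 = 0x049EF
  0x49EF + 0x0BCE = 0x055BD
  0x55BD + 0xBD79 = 0x11336 → wrap carry → 0x1337
One's-complement sum = 0x1337.
Checksum = ~0x1337 & 0xFFFF = 0xECC8.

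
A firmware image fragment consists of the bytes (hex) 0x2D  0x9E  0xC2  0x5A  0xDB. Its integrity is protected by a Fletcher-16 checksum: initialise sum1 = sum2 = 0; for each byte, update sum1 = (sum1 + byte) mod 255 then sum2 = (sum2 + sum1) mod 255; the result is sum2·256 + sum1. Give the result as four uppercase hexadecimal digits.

Running sums (mod 255):
  after byte 0 (0x2D): sum1=45, sum2=45
  after byte 1 (0x9E): sum1=203, sum2=248
  after byte 2 (0xC2): sum1=142, sum2=135
  after byte 3 (0x5A): sum1=232, sum2=112
  after byte 4 (0xDB): sum1=196, sum2=53
Checksum = sum2·256 + sum1 = 53·256 + 196 = 13764 = 0x35C4.

35C4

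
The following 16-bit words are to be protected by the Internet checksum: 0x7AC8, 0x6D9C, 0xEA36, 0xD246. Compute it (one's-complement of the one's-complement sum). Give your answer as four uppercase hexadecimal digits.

5B1D

One's-complement addition (fold any carry out of bit 15 back into bit 0):
  0x7AC8 + 0x6D9C = 0x0E864
  0xE864 + 0xEA36 = 0x1D29A → wrap carry → 0xD29B
  0xD29B + 0xD246 = 0x1A4E1 → wrap carry → 0xA4E2
One's-complement sum = 0xA4E2.
Checksum = ~0xA4E2 & 0xFFFF = 0x5B1D.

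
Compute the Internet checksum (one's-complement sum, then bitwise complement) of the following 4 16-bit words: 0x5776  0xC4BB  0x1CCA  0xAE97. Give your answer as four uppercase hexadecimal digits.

One's-complement addition (fold any carry out of bit 15 back into bit 0):
  0x5776 + 0xC4BB = 0x11C31 → wrap carry → 0x1C32
  0x1C32 + 0x1CCA = 0x038FC
  0x38FC + 0xAE97 = 0x0E793
One's-complement sum = 0xE793.
Checksum = ~0xE793 & 0xFFFF = 0x186C.

186C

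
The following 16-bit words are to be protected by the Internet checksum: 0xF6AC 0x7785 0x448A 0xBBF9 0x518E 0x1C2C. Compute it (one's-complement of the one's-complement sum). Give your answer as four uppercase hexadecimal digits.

One's-complement addition (fold any carry out of bit 15 back into bit 0):
  0xF6AC + 0x7785 = 0x16E31 → wrap carry → 0x6E32
  0x6E32 + 0x448A = 0x0B2BC
  0xB2BC + 0xBBF9 = 0x16EB5 → wrap carry → 0x6EB6
  0x6EB6 + 0x518E = 0x0C044
  0xC044 + 0x1C2C = 0x0DC70
One's-complement sum = 0xDC70.
Checksum = ~0xDC70 & 0xFFFF = 0x238F.

238F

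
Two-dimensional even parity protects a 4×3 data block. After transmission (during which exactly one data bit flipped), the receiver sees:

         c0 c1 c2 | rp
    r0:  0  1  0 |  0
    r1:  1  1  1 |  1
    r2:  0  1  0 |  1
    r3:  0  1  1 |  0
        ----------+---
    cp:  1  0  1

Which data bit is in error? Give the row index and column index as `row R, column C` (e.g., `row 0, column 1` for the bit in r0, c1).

row 0, column 2

Recompute each row's even parity and compare to rp:
  r0: data parity 1, sent rp 0 → mismatch
  r1: data parity 1, sent rp 1 → ok
  r2: data parity 1, sent rp 1 → ok
  r3: data parity 0, sent rp 0 → ok
Recompute each column's even parity and compare to cp:
  c0: data parity 1, sent cp 1 → ok
  c1: data parity 0, sent cp 0 → ok
  c2: data parity 0, sent cp 1 → mismatch
Exactly one row (r0) and one column (c2) fail → the flipped bit is at their intersection.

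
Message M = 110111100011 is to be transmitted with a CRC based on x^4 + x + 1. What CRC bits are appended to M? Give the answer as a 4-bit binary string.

0001

Append 4 zeros: 1101111000110000. Divide by 10011 (XOR where the leading bit is 1):
  pos 0: 11011 XOR 10011 = 01000
  pos 1: 10001 XOR 10011 = 00010
  pos 4: 10100 XOR 10011 = 00111
  pos 6: 11101 XOR 10011 = 01110
  pos 7: 11101 XOR 10011 = 01110
  pos 8: 11100 XOR 10011 = 01111
  pos 9: 11110 XOR 10011 = 01101
  pos 10: 11010 XOR 10011 = 01001
  pos 11: 10010 XOR 10011 = 00001
Remainder (last 4 bits) = 0001. This is the CRC / FCS.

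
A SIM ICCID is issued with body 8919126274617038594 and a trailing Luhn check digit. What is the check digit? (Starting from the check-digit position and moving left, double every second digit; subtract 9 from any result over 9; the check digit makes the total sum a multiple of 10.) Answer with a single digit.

Partial digits right→left: 4 9 5 8 3 0 7 1 6 4 7 2 6 2 1 9 1 9 8
Double every second digit counting from the check-digit position (so the 1st, 3rd, 5th, ... of the partial from the right).
  doubled (with −9 where >9): 8 1 6 5 3 5 3 2 2 7 → sum 42
  kept as-is: 9 8 0 1 4 2 2 9 9 → sum 44
Total = 42 + 44 = 86.
Check digit = (10 − (86 mod 10)) mod 10 = 4.

4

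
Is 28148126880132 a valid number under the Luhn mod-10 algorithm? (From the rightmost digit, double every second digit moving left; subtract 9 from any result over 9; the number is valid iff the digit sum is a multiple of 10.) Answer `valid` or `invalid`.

From the right, keep odd positions and double even positions (subtract 9 from any doubled value over 9):
  doubled (positions 2,4,...): 6 0 7 4 7 2 4 → sum 30
  kept (positions 1,3,...): 2 1 8 6 1 4 8 → sum 30
Total = 60.
60 mod 10 = 0, so the number is valid.

valid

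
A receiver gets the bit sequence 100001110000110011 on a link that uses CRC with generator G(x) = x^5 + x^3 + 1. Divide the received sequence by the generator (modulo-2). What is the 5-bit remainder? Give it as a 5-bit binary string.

Modulo-2 division of 100001110000110011 by 101001:
  pos 0: 100001 XOR 101001 = 001000
  pos 2: 100011 XOR 101001 = 001010
  pos 4: 101000 XOR 101001 = 000001
  pos 9: 100110 XOR 101001 = 001111
  pos 11: 111101 XOR 101001 = 010100
  pos 12: 101001 XOR 101001 = 000000
Remainder = 00000 (zero — the frame passes the CRC check).

00000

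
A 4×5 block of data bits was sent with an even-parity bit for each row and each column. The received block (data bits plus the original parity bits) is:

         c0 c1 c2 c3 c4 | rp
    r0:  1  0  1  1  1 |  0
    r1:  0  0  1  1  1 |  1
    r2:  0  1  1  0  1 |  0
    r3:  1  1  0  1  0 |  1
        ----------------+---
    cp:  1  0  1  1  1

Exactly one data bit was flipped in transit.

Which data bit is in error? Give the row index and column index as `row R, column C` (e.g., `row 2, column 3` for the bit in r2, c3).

row 2, column 0

Recompute each row's even parity and compare to rp:
  r0: data parity 0, sent rp 0 → ok
  r1: data parity 1, sent rp 1 → ok
  r2: data parity 1, sent rp 0 → mismatch
  r3: data parity 1, sent rp 1 → ok
Recompute each column's even parity and compare to cp:
  c0: data parity 0, sent cp 1 → mismatch
  c1: data parity 0, sent cp 0 → ok
  c2: data parity 1, sent cp 1 → ok
  c3: data parity 1, sent cp 1 → ok
  c4: data parity 1, sent cp 1 → ok
Exactly one row (r2) and one column (c0) fail → the flipped bit is at their intersection.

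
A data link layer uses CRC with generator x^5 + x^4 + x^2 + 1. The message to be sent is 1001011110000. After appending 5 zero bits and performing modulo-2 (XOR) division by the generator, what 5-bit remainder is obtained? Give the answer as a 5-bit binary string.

10010

Append 5 zeros: 100101111000000000. Divide by 110101 (XOR where the leading bit is 1):
  pos 0: 100101 XOR 110101 = 010000
  pos 1: 100001 XOR 110101 = 010100
  pos 2: 101001 XOR 110101 = 011100
  pos 3: 111001 XOR 110101 = 001100
  pos 5: 110000 XOR 110101 = 000101
  pos 8: 101000 XOR 110101 = 011101
  pos 9: 111010 XOR 110101 = 001111
  pos 11: 111100 XOR 110101 = 001001
Remainder (last 5 bits) = 10010. This is the CRC / FCS.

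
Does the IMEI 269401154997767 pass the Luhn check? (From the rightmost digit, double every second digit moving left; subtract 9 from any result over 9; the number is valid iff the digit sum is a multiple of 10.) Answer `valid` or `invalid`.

From the right, keep odd positions and double even positions (subtract 9 from any doubled value over 9):
  doubled (positions 2,4,...): 3 5 9 1 2 8 3 → sum 31
  kept (positions 1,3,...): 7 7 9 4 1 0 9 2 → sum 39
Total = 70.
70 mod 10 = 0, so the number is valid.

valid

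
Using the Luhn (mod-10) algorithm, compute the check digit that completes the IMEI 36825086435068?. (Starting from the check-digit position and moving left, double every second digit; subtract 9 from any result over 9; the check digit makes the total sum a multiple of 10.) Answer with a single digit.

8

Partial digits right→left: 8 6 0 5 3 4 6 8 0 5 2 8 6 3
Double every second digit counting from the check-digit position (so the 1st, 3rd, 5th, ... of the partial from the right).
  doubled (with −9 where >9): 7 0 6 3 0 4 3 → sum 23
  kept as-is: 6 5 4 8 5 8 3 → sum 39
Total = 23 + 39 = 62.
Check digit = (10 − (62 mod 10)) mod 10 = 8.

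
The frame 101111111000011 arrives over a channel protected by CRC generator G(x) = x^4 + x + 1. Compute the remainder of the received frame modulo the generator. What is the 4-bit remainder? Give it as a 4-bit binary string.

0100

Modulo-2 division of 101111111000011 by 10011:
  pos 0: 10111 XOR 10011 = 00100
  pos 2: 10011 XOR 10011 = 00000
  pos 7: 11000 XOR 10011 = 01011
  pos 8: 10110 XOR 10011 = 00101
  pos 10: 10111 XOR 10011 = 00100
Remainder = 0100 (nonzero — an error is detected).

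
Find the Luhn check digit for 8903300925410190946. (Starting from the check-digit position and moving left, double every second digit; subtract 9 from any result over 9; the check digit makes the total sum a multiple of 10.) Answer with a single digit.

2

Partial digits right→left: 6 4 9 0 9 1 0 1 4 5 2 9 0 0 3 3 0 9 8
Double every second digit counting from the check-digit position (so the 1st, 3rd, 5th, ... of the partial from the right).
  doubled (with −9 where >9): 3 9 9 0 8 4 0 6 0 7 → sum 46
  kept as-is: 4 0 1 1 5 9 0 3 9 → sum 32
Total = 46 + 32 = 78.
Check digit = (10 − (78 mod 10)) mod 10 = 2.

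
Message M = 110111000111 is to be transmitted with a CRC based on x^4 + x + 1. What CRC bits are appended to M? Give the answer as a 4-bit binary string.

0111

Append 4 zeros: 1101110001110000. Divide by 10011 (XOR where the leading bit is 1):
  pos 0: 11011 XOR 10011 = 01000
  pos 1: 10001 XOR 10011 = 00010
  pos 4: 10000 XOR 10011 = 00011
  pos 7: 11111 XOR 10011 = 01100
  pos 8: 11000 XOR 10011 = 01011
  pos 9: 10110 XOR 10011 = 00101
  pos 11: 10100 XOR 10011 = 00111
Remainder (last 4 bits) = 0111. This is the CRC / FCS.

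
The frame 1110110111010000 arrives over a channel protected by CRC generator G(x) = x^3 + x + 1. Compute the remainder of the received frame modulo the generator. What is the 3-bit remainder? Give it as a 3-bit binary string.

Modulo-2 division of 1110110111010000 by 1011:
  pos 0: 1110 XOR 1011 = 0101
  pos 1: 1011 XOR 1011 = 0000
  pos 5: 1011 XOR 1011 = 0000
  pos 9: 1010 XOR 1011 = 0001
  pos 12: 1000 XOR 1011 = 0011
Remainder = 011 (nonzero — an error is detected).

011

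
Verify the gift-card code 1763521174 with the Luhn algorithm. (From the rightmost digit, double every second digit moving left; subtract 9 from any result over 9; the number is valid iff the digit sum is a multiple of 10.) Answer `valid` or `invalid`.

valid

From the right, keep odd positions and double even positions (subtract 9 from any doubled value over 9):
  doubled (positions 2,4,...): 5 2 1 3 2 → sum 13
  kept (positions 1,3,...): 4 1 2 3 7 → sum 17
Total = 30.
30 mod 10 = 0, so the number is valid.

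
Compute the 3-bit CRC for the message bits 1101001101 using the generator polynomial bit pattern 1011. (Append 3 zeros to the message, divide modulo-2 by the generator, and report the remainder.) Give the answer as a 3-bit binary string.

100

Append 3 zeros: 1101001101000. Divide by 1011 (XOR where the leading bit is 1):
  pos 0: 1101 XOR 1011 = 0110
  pos 1: 1100 XOR 1011 = 0111
  pos 2: 1110 XOR 1011 = 0101
  pos 3: 1011 XOR 1011 = 0000
  pos 7: 1010 XOR 1011 = 0001
Remainder (last 3 bits) = 100. This is the CRC / FCS.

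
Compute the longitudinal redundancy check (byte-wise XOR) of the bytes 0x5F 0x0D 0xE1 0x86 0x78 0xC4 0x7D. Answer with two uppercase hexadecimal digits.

XOR the bytes together:
  start with 0x5F
  0x5F ⊕ 0x0D = 0x52
  0x52 ⊕ 0xE1 = 0xB3
  0xB3 ⊕ 0x86 = 0x35
  0x35 ⊕ 0x78 = 0x4D
  0x4D ⊕ 0xC4 = 0x89
  0x89 ⊕ 0x7D = 0xF4

F4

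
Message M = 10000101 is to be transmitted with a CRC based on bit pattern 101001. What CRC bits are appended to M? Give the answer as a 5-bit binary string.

11010

Append 5 zeros: 1000010100000. Divide by 101001 (XOR where the leading bit is 1):
  pos 0: 100001 XOR 101001 = 001000
  pos 2: 100001 XOR 101001 = 001000
  pos 4: 100000 XOR 101001 = 001001
  pos 6: 100100 XOR 101001 = 001101
Remainder (last 5 bits) = 11010. This is the CRC / FCS.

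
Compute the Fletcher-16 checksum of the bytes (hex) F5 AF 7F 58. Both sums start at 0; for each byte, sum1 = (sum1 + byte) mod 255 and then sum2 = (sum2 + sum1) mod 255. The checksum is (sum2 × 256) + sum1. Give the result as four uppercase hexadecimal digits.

3E7D

Running sums (mod 255):
  after byte 0 (F5): sum1=245, sum2=245
  after byte 1 (AF): sum1=165, sum2=155
  after byte 2 (7F): sum1=37, sum2=192
  after byte 3 (58): sum1=125, sum2=62
Checksum = sum2·256 + sum1 = 62·256 + 125 = 15997 = 0x3E7D.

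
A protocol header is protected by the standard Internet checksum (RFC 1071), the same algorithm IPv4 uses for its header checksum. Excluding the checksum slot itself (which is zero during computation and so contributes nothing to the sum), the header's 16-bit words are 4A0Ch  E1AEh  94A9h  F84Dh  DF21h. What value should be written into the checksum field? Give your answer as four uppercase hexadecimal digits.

682B

One's-complement addition (fold any carry out of bit 15 back into bit 0):
  0x4A0C + 0xE1AE = 0x12BBA → wrap carry → 0x2BBB
  0x2BBB + 0x94A9 = 0x0C064
  0xC064 + 0xF84D = 0x1B8B1 → wrap carry → 0xB8B2
  0xB8B2 + 0xDF21 = 0x197D3 → wrap carry → 0x97D4
One's-complement sum = 0x97D4.
Checksum = ~0x97D4 & 0xFFFF = 0x682B.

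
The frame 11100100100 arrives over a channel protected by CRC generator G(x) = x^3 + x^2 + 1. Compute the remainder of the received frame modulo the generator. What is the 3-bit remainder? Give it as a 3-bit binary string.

100

Modulo-2 division of 11100100100 by 1101:
  pos 0: 1110 XOR 1101 = 0011
  pos 2: 1101 XOR 1101 = 0000
Remainder = 100 (nonzero — an error is detected).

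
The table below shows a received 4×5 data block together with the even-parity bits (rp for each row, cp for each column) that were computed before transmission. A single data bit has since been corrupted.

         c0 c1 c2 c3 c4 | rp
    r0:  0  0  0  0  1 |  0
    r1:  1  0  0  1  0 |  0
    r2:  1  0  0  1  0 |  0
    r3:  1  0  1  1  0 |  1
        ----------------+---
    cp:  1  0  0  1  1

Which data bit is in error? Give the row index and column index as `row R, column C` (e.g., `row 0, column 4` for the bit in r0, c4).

Recompute each row's even parity and compare to rp:
  r0: data parity 1, sent rp 0 → mismatch
  r1: data parity 0, sent rp 0 → ok
  r2: data parity 0, sent rp 0 → ok
  r3: data parity 1, sent rp 1 → ok
Recompute each column's even parity and compare to cp:
  c0: data parity 1, sent cp 1 → ok
  c1: data parity 0, sent cp 0 → ok
  c2: data parity 1, sent cp 0 → mismatch
  c3: data parity 1, sent cp 1 → ok
  c4: data parity 1, sent cp 1 → ok
Exactly one row (r0) and one column (c2) fail → the flipped bit is at their intersection.

row 0, column 2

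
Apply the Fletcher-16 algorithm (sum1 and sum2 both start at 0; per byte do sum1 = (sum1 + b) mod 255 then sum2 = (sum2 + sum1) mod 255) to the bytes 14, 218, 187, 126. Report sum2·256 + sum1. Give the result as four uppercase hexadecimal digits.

BE23

Running sums (mod 255):
  after byte 0 (14): sum1=14, sum2=14
  after byte 1 (218): sum1=232, sum2=246
  after byte 2 (187): sum1=164, sum2=155
  after byte 3 (126): sum1=35, sum2=190
Checksum = sum2·256 + sum1 = 190·256 + 35 = 48675 = 0xBE23.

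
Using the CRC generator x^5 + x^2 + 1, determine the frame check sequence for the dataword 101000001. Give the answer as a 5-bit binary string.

Append 5 zeros: 10100000100000. Divide by 100101 (XOR where the leading bit is 1):
  pos 0: 101000 XOR 100101 = 001101
  pos 2: 110100 XOR 100101 = 010001
  pos 3: 100011 XOR 100101 = 000110
  pos 6: 110000 XOR 100101 = 010101
  pos 7: 101010 XOR 100101 = 001111
Remainder (last 5 bits) = 11110. This is the CRC / FCS.

11110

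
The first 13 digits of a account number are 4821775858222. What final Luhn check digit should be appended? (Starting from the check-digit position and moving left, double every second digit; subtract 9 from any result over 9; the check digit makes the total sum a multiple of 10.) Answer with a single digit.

9

Partial digits right→left: 2 2 2 8 5 8 5 7 7 1 2 8 4
Double every second digit counting from the check-digit position (so the 1st, 3rd, 5th, ... of the partial from the right).
  doubled (with −9 where >9): 4 4 1 1 5 4 8 → sum 27
  kept as-is: 2 8 8 7 1 8 → sum 34
Total = 27 + 34 = 61.
Check digit = (10 − (61 mod 10)) mod 10 = 9.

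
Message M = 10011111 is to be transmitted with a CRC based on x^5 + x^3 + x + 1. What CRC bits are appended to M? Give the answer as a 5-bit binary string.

Append 5 zeros: 1001111100000. Divide by 101011 (XOR where the leading bit is 1):
  pos 0: 100111 XOR 101011 = 001100
  pos 2: 110011 XOR 101011 = 011000
  pos 3: 110000 XOR 101011 = 011011
  pos 4: 110110 XOR 101011 = 011101
  pos 5: 111010 XOR 101011 = 010001
  pos 6: 100010 XOR 101011 = 001001
Remainder (last 5 bits) = 10010. This is the CRC / FCS.

10010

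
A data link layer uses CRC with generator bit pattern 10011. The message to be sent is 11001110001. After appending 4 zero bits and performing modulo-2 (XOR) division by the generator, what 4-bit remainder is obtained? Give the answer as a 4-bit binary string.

Append 4 zeros: 110011100010000. Divide by 10011 (XOR where the leading bit is 1):
  pos 0: 11001 XOR 10011 = 01010
  pos 1: 10101 XOR 10011 = 00110
  pos 3: 11010 XOR 10011 = 01001
  pos 4: 10010 XOR 10011 = 00001
  pos 8: 10100 XOR 10011 = 00111
  pos 10: 11100 XOR 10011 = 01111
Remainder (last 4 bits) = 1111. This is the CRC / FCS.

1111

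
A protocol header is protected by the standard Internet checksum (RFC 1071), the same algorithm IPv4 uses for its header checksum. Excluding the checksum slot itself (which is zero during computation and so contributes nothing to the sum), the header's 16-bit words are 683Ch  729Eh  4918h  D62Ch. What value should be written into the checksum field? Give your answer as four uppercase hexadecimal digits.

One's-complement addition (fold any carry out of bit 15 back into bit 0):
  0x683C + 0x729E = 0x0DADA
  0xDADA + 0x4918 = 0x123F2 → wrap carry → 0x23F3
  0x23F3 + 0xD62C = 0x0FA1F
One's-complement sum = 0xFA1F.
Checksum = ~0xFA1F & 0xFFFF = 0x05E0.

05E0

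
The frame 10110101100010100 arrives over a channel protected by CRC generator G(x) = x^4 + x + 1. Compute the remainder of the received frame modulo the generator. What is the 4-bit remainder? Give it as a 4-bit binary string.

0000

Modulo-2 division of 10110101100010100 by 10011:
  pos 0: 10110 XOR 10011 = 00101
  pos 2: 10110 XOR 10011 = 00101
  pos 4: 10111 XOR 10011 = 00100
  pos 6: 10000 XOR 10011 = 00011
  pos 9: 11010 XOR 10011 = 01001
  pos 10: 10011 XOR 10011 = 00000
Remainder = 0000 (zero — the frame passes the CRC check).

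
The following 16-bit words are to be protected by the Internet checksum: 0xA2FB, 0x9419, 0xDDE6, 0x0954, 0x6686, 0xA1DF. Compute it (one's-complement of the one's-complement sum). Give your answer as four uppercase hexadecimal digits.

D949

One's-complement addition (fold any carry out of bit 15 back into bit 0):
  0xA2FB + 0x9419 = 0x13714 → wrap carry → 0x3715
  0x3715 + 0xDDE6 = 0x114FB → wrap carry → 0x14FC
  0x14FC + 0x0954 = 0x01E50
  0x1E50 + 0x6686 = 0x084D6
  0x84D6 + 0xA1DF = 0x126B5 → wrap carry → 0x26B6
One's-complement sum = 0x26B6.
Checksum = ~0x26B6 & 0xFFFF = 0xD949.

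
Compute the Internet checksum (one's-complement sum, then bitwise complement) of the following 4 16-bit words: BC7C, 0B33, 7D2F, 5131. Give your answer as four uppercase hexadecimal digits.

One's-complement addition (fold any carry out of bit 15 back into bit 0):
  0xBC7C + 0x0B33 = 0x0C7AF
  0xC7AF + 0x7D2F = 0x144DE → wrap carry → 0x44DF
  0x44DF + 0x5131 = 0x09610
One's-complement sum = 0x9610.
Checksum = ~0x9610 & 0xFFFF = 0x69EF.

69EF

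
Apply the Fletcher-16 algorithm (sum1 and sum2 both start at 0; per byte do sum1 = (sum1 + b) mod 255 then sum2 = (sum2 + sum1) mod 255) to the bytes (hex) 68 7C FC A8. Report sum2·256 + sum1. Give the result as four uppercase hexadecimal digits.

B98A

Running sums (mod 255):
  after byte 0 (68): sum1=104, sum2=104
  after byte 1 (7C): sum1=228, sum2=77
  after byte 2 (FC): sum1=225, sum2=47
  after byte 3 (A8): sum1=138, sum2=185
Checksum = sum2·256 + sum1 = 185·256 + 138 = 47498 = 0xB98A.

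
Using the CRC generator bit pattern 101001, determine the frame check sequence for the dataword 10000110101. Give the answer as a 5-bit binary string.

Append 5 zeros: 1000011010100000. Divide by 101001 (XOR where the leading bit is 1):
  pos 0: 100001 XOR 101001 = 001000
  pos 2: 100010 XOR 101001 = 001011
  pos 4: 101110 XOR 101001 = 000111
  pos 7: 111100 XOR 101001 = 010101
  pos 8: 101010 XOR 101001 = 000011
Remainder (last 5 bits) = 01100. This is the CRC / FCS.

01100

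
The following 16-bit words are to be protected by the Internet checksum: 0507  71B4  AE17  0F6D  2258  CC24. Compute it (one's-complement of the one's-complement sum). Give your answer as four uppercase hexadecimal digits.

DD42

One's-complement addition (fold any carry out of bit 15 back into bit 0):
  0x0507 + 0x71B4 = 0x076BB
  0x76BB + 0xAE17 = 0x124D2 → wrap carry → 0x24D3
  0x24D3 + 0x0F6D = 0x03440
  0x3440 + 0x2258 = 0x05698
  0x5698 + 0xCC24 = 0x122BC → wrap carry → 0x22BD
One's-complement sum = 0x22BD.
Checksum = ~0x22BD & 0xFFFF = 0xDD42.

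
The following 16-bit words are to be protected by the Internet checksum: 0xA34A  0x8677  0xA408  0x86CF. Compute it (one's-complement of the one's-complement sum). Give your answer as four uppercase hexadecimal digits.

One's-complement addition (fold any carry out of bit 15 back into bit 0):
  0xA34A + 0x8677 = 0x129C1 → wrap carry → 0x29C2
  0x29C2 + 0xA408 = 0x0CDCA
  0xCDCA + 0x86CF = 0x15499 → wrap carry → 0x549A
One's-complement sum = 0x549A.
Checksum = ~0x549A & 0xFFFF = 0xAB65.

AB65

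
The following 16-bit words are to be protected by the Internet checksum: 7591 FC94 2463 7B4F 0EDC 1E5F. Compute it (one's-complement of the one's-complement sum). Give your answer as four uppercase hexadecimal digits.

C0EB

One's-complement addition (fold any carry out of bit 15 back into bit 0):
  0x7591 + 0xFC94 = 0x17225 → wrap carry → 0x7226
  0x7226 + 0x2463 = 0x09689
  0x9689 + 0x7B4F = 0x111D8 → wrap carry → 0x11D9
  0x11D9 + 0x0EDC = 0x020B5
  0x20B5 + 0x1E5F = 0x03F14
One's-complement sum = 0x3F14.
Checksum = ~0x3F14 & 0xFFFF = 0xC0EB.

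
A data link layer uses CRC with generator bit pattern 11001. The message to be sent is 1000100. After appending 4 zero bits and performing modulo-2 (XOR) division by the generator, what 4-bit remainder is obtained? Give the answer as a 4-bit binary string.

Append 4 zeros: 10001000000. Divide by 11001 (XOR where the leading bit is 1):
  pos 0: 10001 XOR 11001 = 01000
  pos 1: 10000 XOR 11001 = 01001
  pos 2: 10010 XOR 11001 = 01011
  pos 3: 10110 XOR 11001 = 01111
  pos 4: 11110 XOR 11001 = 00111
  pos 6: 11100 XOR 11001 = 00101
Remainder (last 4 bits) = 0101. This is the CRC / FCS.

0101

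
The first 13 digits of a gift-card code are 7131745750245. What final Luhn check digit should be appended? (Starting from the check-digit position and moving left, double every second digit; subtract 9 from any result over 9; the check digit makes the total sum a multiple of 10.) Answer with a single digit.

0

Partial digits right→left: 5 4 2 0 5 7 5 4 7 1 3 1 7
Double every second digit counting from the check-digit position (so the 1st, 3rd, 5th, ... of the partial from the right).
  doubled (with −9 where >9): 1 4 1 1 5 6 5 → sum 23
  kept as-is: 4 0 7 4 1 1 → sum 17
Total = 23 + 17 = 40.
Check digit = (10 − (40 mod 10)) mod 10 = 0.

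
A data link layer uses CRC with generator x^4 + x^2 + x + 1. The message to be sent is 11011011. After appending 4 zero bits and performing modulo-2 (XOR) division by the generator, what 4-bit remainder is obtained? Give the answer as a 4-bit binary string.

Append 4 zeros: 110110110000. Divide by 10111 (XOR where the leading bit is 1):
  pos 0: 11011 XOR 10111 = 01100
  pos 1: 11000 XOR 10111 = 01111
  pos 2: 11111 XOR 10111 = 01000
  pos 3: 10001 XOR 10111 = 00110
  pos 5: 11000 XOR 10111 = 01111
  pos 6: 11110 XOR 10111 = 01001
  pos 7: 10010 XOR 10111 = 00101
Remainder (last 4 bits) = 0101. This is the CRC / FCS.

0101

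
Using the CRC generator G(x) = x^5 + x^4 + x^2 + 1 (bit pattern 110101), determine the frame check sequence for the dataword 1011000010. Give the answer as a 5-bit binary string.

Append 5 zeros: 101100001000000. Divide by 110101 (XOR where the leading bit is 1):
  pos 0: 101100 XOR 110101 = 011001
  pos 1: 110010 XOR 110101 = 000111
  pos 4: 111010 XOR 110101 = 001111
  pos 6: 111100 XOR 110101 = 001001
  pos 8: 100100 XOR 110101 = 010001
  pos 9: 100010 XOR 110101 = 010111
Remainder (last 5 bits) = 10111. This is the CRC / FCS.

10111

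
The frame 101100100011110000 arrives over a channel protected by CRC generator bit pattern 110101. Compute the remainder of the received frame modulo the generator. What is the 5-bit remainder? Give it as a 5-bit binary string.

00000

Modulo-2 division of 101100100011110000 by 110101:
  pos 0: 101100 XOR 110101 = 011001
  pos 1: 110011 XOR 110101 = 000110
  pos 4: 110000 XOR 110101 = 000101
  pos 7: 101111 XOR 110101 = 011010
  pos 8: 110101 XOR 110101 = 000000
Remainder = 00000 (zero — the frame passes the CRC check).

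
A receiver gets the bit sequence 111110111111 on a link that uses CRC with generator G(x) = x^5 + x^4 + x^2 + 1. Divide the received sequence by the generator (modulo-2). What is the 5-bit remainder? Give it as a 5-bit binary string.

Modulo-2 division of 111110111111 by 110101:
  pos 0: 111110 XOR 110101 = 001011
  pos 2: 101111 XOR 110101 = 011010
  pos 3: 110101 XOR 110101 = 000000
Remainder = 00111 (nonzero — an error is detected).

00111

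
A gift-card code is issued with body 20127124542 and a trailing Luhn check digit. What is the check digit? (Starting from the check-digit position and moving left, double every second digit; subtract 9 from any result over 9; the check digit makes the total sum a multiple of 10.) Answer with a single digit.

Partial digits right→left: 2 4 5 4 2 1 7 2 1 0 2
Double every second digit counting from the check-digit position (so the 1st, 3rd, 5th, ... of the partial from the right).
  doubled (with −9 where >9): 4 1 4 5 2 4 → sum 20
  kept as-is: 4 4 1 2 0 → sum 11
Total = 20 + 11 = 31.
Check digit = (10 − (31 mod 10)) mod 10 = 9.

9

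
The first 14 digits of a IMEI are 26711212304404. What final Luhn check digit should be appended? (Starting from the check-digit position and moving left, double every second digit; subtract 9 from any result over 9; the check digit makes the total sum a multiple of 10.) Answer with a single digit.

Partial digits right→left: 4 0 4 4 0 3 2 1 2 1 1 7 6 2
Double every second digit counting from the check-digit position (so the 1st, 3rd, 5th, ... of the partial from the right).
  doubled (with −9 where >9): 8 8 0 4 4 2 3 → sum 29
  kept as-is: 0 4 3 1 1 7 2 → sum 18
Total = 29 + 18 = 47.
Check digit = (10 − (47 mod 10)) mod 10 = 3.

3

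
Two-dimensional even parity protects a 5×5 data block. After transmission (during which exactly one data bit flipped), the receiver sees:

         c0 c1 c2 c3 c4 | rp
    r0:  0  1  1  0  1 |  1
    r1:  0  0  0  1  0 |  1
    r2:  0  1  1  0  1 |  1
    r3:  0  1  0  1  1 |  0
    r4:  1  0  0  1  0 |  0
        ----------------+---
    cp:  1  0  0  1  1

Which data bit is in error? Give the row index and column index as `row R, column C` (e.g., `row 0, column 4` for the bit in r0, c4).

Recompute each row's even parity and compare to rp:
  r0: data parity 1, sent rp 1 → ok
  r1: data parity 1, sent rp 1 → ok
  r2: data parity 1, sent rp 1 → ok
  r3: data parity 1, sent rp 0 → mismatch
  r4: data parity 0, sent rp 0 → ok
Recompute each column's even parity and compare to cp:
  c0: data parity 1, sent cp 1 → ok
  c1: data parity 1, sent cp 0 → mismatch
  c2: data parity 0, sent cp 0 → ok
  c3: data parity 1, sent cp 1 → ok
  c4: data parity 1, sent cp 1 → ok
Exactly one row (r3) and one column (c1) fail → the flipped bit is at their intersection.

row 3, column 1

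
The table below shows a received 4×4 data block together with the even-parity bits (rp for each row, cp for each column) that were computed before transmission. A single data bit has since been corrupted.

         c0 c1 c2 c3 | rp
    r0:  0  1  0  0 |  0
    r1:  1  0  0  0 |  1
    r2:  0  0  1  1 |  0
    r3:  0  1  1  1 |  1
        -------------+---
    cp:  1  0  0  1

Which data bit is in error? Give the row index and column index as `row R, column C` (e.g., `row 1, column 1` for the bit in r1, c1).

Recompute each row's even parity and compare to rp:
  r0: data parity 1, sent rp 0 → mismatch
  r1: data parity 1, sent rp 1 → ok
  r2: data parity 0, sent rp 0 → ok
  r3: data parity 1, sent rp 1 → ok
Recompute each column's even parity and compare to cp:
  c0: data parity 1, sent cp 1 → ok
  c1: data parity 0, sent cp 0 → ok
  c2: data parity 0, sent cp 0 → ok
  c3: data parity 0, sent cp 1 → mismatch
Exactly one row (r0) and one column (c3) fail → the flipped bit is at their intersection.

row 0, column 3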